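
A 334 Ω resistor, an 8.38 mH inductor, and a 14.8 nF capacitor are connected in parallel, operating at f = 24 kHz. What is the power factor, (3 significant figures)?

0.901

ω = 2πf = 150800 rad/s
X_L = ωL = 1260 Ω
X_C = 1/(ωC) = 448 Ω
Parallel: admittances add. Y = 1/R + 1/(jωL) + jωC
Y = (0.00299 + j0.00144) S
|Y| = 0.00332 S → |Z| = 1/|Y| = 301 Ω, ∠Z = −∠Y = -25.7°
cos φ = cos(-25.7°) = 0.901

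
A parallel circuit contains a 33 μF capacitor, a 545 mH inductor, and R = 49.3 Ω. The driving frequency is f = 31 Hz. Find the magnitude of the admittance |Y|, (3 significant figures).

ω = 2πf = 194.8 rad/s
X_L = ωL = 106 Ω
X_C = 1/(ωC) = 156 Ω
Parallel: admittances add. Y = 1/R + 1/(jωL) + jωC
Y = (0.0203 − j0.00299) S
|Y| = 0.0205 S → |Z| = 1/|Y| = 48.8 Ω, ∠Z = −∠Y = 8.39°

20.5 mS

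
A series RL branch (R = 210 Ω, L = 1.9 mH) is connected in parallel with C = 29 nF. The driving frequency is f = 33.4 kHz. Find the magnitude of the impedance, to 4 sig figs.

ω = 2πf = 209900 rad/s
X_L = ωL = 398.7 Ω
X_C = 1/(ωC) = 164.3 Ω
Branch 1 (R+jX_L): Z₁ = 210.0 + j398.7 Ω, |Z₁| = 450.7 Ω
Branch 2 (−jX_C): Z₂ = −j164.3 Ω
Parallel: Z = Z₁Z₂/(Z₁+Z₂), |Z| = 235.3 Ω, ∠Z = -75.92°

235.3 Ω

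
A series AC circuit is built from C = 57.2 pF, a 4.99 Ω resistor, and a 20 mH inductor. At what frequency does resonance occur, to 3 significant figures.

ω₀ = 1/√(LC) = 1/√(0.02 × 5.72e-11) = 934900 rad/s
f₀ = ω₀/(2π) = 149 kHz

149 kHz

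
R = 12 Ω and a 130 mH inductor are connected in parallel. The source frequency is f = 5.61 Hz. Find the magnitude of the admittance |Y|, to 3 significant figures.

234 mS

ω = 2πf = 35.25 rad/s
X_L = ωL = 4.58 Ω
Parallel: admittances add. Y = 1/R + 1/(jωL)
Y = (0.0833 − j0.218) S
|Y| = 0.234 S → |Z| = 1/|Y| = 4.28 Ω, ∠Z = −∠Y = 69.1°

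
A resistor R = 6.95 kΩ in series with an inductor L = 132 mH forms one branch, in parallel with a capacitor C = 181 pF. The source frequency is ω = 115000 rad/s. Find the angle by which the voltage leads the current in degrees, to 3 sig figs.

53.5°

X_L = ωL = 15200 Ω
X_C = 1/(ωC) = 48000 Ω
Branch 1 (R+jX_L): Z₁ = 6950 + j15200 Ω, |Z₁| = 16700 Ω
Branch 2 (−jX_C): Z₂ = −j48000 Ω
Parallel: Z = Z₁Z₂/(Z₁+Z₂), |Z| = 23900 Ω, ∠Z = 53.5°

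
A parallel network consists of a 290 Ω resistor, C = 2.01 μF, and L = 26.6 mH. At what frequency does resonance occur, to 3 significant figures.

ω₀ = 1/√(LC) = 1/√(0.0266 × 2.01e-06) = 4325 rad/s
f₀ = ω₀/(2π) = 688 Hz

688 Hz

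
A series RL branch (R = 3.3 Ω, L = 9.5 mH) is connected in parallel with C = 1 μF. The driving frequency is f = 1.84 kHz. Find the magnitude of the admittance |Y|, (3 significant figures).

2.48 mS

ω = 2πf = 11560 rad/s
X_L = ωL = 110 Ω
X_C = 1/(ωC) = 86.5 Ω
Branch 1 (R+jX_L): Z₁ = 3.30 + j110 Ω, |Z₁| = 110 Ω
Branch 2 (−jX_C): Z₂ = −j86.5 Ω
Parallel: Z = Z₁Z₂/(Z₁+Z₂), |Z| = 403 Ω, ∠Z = -83.7°
|Y| = 1/|Z| = 2.48 mS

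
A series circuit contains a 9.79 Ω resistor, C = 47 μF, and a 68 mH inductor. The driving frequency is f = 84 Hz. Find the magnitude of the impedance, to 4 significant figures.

ω = 2πf = 527.8 rad/s
X_L = ωL = 35.89 Ω
X_C = 1/(ωC) = 40.31 Ω
Net reactance X = X_L − X_C = -4.423 Ω
Z = 9.790 − j4.423 Ω
|Z| = √(9.790² + 4.423²) = 10.74 Ω

10.74 Ω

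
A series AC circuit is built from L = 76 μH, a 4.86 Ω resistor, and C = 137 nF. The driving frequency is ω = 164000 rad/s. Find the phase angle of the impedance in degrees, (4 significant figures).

X_L = ωL = 12.46 Ω
X_C = 1/(ωC) = 44.51 Ω
Net reactance X = X_L − X_C = -32.04 Ω
Z = 4.860 − j32.04 Ω
|Z| = √(4.860² + 32.04²) = 32.41 Ω
∠Z = arctan(-32.04/4.860) = -81.38°

-81.38°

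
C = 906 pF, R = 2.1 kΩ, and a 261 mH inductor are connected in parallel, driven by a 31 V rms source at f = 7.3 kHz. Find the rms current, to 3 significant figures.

14.8 mA

ω = 2πf = 45870 rad/s
X_L = ωL = 12000 Ω
X_C = 1/(ωC) = 24100 Ω
Parallel: admittances add. Y = 1/R + 1/(jωL) + jωC
Y = (0.000476 − j4.2e-05) S
|Y| = 0.000478 S → |Z| = 1/|Y| = 2090 Ω, ∠Z = −∠Y = 5.04°
I = V/|Z| = 31/2090 = 14.8 mA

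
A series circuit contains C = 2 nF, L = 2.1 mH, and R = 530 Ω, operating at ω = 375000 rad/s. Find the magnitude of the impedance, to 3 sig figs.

761 Ω

X_L = ωL = 788 Ω
X_C = 1/(ωC) = 1330 Ω
Net reactance X = X_L − X_C = -546 Ω
Z = 530 − j546 Ω
|Z| = √(530² + 546²) = 761 Ω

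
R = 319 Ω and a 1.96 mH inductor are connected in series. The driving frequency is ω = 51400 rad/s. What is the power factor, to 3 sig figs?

0.954

X_L = ωL = 101 Ω
Z = 319 + j101 Ω
|Z| = √(319² + 101²) = 335 Ω
∠Z = arctan(101/319) = 17.5°
cos φ = cos(17.5°) = 0.954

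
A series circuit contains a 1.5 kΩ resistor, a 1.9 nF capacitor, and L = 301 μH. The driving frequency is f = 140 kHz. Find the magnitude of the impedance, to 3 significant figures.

1540 Ω

ω = 2πf = 879600 rad/s
X_L = ωL = 265 Ω
X_C = 1/(ωC) = 598 Ω
Net reactance X = X_L − X_C = -334 Ω
Z = 1500 − j334 Ω
|Z| = √(1500² + 334²) = 1540 Ω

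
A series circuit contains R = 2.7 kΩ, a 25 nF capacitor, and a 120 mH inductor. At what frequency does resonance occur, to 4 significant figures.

ω₀ = 1/√(LC) = 1/√(0.12 × 2.5e-08) = 18260 rad/s
f₀ = ω₀/(2π) = 2.906 kHz

2.906 kHz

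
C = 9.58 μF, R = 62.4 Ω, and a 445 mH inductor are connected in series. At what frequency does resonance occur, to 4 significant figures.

77.08 Hz

ω₀ = 1/√(LC) = 1/√(0.445 × 9.58e-06) = 484.3 rad/s
f₀ = ω₀/(2π) = 77.08 Hz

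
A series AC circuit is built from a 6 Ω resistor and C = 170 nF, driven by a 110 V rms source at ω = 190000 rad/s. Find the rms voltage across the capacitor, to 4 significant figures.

108.0 V

X_C = 1/(ωC) = 30.96 Ω
Z = 6.000 − j30.96 Ω
|Z| = √(6.000² + 30.96²) = 31.54 Ω
I = V/|Z| = 3.488 A
V_C = I·|Z_C| = 3.488 × 30.96 = 108.0 V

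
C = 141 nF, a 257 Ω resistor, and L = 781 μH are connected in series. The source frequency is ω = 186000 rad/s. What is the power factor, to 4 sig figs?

0.9230

X_L = ωL = 145.3 Ω
X_C = 1/(ωC) = 38.13 Ω
Net reactance X = X_L − X_C = 107.1 Ω
Z = 257.0 + j107.1 Ω
|Z| = √(257.0² + 107.1²) = 278.4 Ω
∠Z = arctan(107.1/257.0) = 22.63°
cos φ = cos(22.63°) = 0.9230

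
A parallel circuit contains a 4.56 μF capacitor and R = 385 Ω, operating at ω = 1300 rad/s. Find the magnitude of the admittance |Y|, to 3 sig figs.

6.47 mS

X_C = 1/(ωC) = 169 Ω
Parallel: admittances add. Y = 1/R + jωC
Y = (0.00260 + j0.00593) S
|Y| = 0.00647 S → |Z| = 1/|Y| = 155 Ω, ∠Z = −∠Y = -66.3°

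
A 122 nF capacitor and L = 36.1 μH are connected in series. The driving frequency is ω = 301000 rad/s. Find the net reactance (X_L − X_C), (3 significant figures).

X_L = ωL = 10.9 Ω
X_C = 1/(ωC) = 27.2 Ω
X = 10.9 − 27.2 = -16.4 Ω

-16.4 Ω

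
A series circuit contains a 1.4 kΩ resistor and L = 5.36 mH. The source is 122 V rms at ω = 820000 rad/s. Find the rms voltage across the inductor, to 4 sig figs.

X_L = ωL = 4395 Ω
Z = 1400 + j4395 Ω
|Z| = √(1400² + 4395²) = 4613 Ω
I = V/|Z| = 26.45 mA
V_L = I·|Z_L| = 0.02645 × 4395 = 116.2 V

116.2 V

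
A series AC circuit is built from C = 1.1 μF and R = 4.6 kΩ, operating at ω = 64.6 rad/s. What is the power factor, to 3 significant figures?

0.311

X_C = 1/(ωC) = 14100 Ω
Z = 4600 − j14100 Ω
|Z| = √(4600² + 14100²) = 14800 Ω
∠Z = arctan(-14100/4600) = -71.9°
cos φ = cos(-71.9°) = 0.311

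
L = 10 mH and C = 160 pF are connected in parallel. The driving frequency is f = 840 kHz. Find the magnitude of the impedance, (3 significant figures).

1210 Ω

ω = 2πf = 5.278e+06 rad/s
X_L = ωL = 52800 Ω
X_C = 1/(ωC) = 1180 Ω
Parallel: admittances add. Y = 1/(jωL) + jωC
Y = (0 + j0.000826) S
|Y| = 0.000826 S → |Z| = 1/|Y| = 1210 Ω, ∠Z = −∠Y = -90.0°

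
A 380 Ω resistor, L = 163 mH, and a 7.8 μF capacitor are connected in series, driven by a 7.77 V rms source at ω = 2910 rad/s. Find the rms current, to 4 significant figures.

13.54 mA

X_L = ωL = 474.3 Ω
X_C = 1/(ωC) = 44.06 Ω
Net reactance X = X_L − X_C = 430.3 Ω
Z = 380.0 + j430.3 Ω
|Z| = √(380.0² + 430.3²) = 574.1 Ω
I = V/|Z| = 7.77/574.1 = 13.54 mA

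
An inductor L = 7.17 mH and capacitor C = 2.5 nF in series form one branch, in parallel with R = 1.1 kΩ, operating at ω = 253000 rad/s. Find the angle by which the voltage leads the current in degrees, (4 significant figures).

78.04°

X_L = ωL = 1814 Ω
X_C = 1/(ωC) = 1581 Ω
Branch 1: Z₁ = R = 1100 Ω
Branch 2 (series LC): Z₂ = j(X_L − X_C) = j233.0 Ω
Parallel: Z = Z₁Z₂/(Z₁+Z₂), |Z| = 227.9 Ω, ∠Z = 78.04°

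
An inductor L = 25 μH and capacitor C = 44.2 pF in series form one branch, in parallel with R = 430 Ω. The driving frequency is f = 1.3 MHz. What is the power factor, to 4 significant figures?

ω = 2πf = 8.168e+06 rad/s
X_L = ωL = 204.2 Ω
X_C = 1/(ωC) = 2770 Ω
Branch 1: Z₁ = R = 430.0 Ω
Branch 2 (series LC): Z₂ = j(X_L − X_C) = −j2566 Ω
Parallel: Z = Z₁Z₂/(Z₁+Z₂), |Z| = 424.1 Ω, ∠Z = -9.514°
cos φ = cos(-9.514°) = 0.9862

0.9862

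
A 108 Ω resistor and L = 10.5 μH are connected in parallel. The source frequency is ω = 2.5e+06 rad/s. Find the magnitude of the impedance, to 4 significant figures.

25.51 Ω

X_L = ωL = 26.25 Ω
Parallel: admittances add. Y = 1/R + 1/(jωL)
Y = (0.009259 − j0.03810) S
|Y| = 0.03920 S → |Z| = 1/|Y| = 25.51 Ω, ∠Z = −∠Y = 76.34°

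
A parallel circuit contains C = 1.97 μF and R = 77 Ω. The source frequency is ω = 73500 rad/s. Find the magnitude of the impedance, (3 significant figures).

X_C = 1/(ωC) = 6.91 Ω
Parallel: admittances add. Y = 1/R + jωC
Y = (0.0130 + j0.145) S
|Y| = 0.145 S → |Z| = 1/|Y| = 6.88 Ω, ∠Z = −∠Y = -84.9°

6.88 Ω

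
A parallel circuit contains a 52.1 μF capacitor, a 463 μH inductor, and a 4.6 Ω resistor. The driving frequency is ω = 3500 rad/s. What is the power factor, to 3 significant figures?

X_L = ωL = 1.62 Ω
X_C = 1/(ωC) = 5.48 Ω
Parallel: admittances add. Y = 1/R + 1/(jωL) + jωC
Y = (0.217 − j0.435) S
|Y| = 0.486 S → |Z| = 1/|Y| = 2.06 Ω, ∠Z = −∠Y = 63.4°
cos φ = cos(63.4°) = 0.447

0.447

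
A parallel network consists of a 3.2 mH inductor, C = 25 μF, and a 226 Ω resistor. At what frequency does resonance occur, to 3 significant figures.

563 Hz

ω₀ = 1/√(LC) = 1/√(0.0032 × 2.5e-05) = 3536 rad/s
f₀ = ω₀/(2π) = 563 Hz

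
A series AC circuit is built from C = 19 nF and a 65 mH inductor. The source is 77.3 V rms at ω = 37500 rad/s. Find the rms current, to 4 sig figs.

74.76 mA

X_L = ωL = 2438 Ω
X_C = 1/(ωC) = 1404 Ω
Net reactance X = X_L − X_C = 1034 Ω
Z = j1034 Ω
|Z| = √(0² + 1034²) = 1034 Ω
I = V/|Z| = 77.3/1034 = 74.76 mA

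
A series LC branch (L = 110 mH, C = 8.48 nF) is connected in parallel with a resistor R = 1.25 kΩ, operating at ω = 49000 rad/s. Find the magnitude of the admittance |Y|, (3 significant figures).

X_L = ωL = 5390 Ω
X_C = 1/(ωC) = 2410 Ω
Branch 1: Z₁ = R = 1250 Ω
Branch 2 (series LC): Z₂ = j(X_L − X_C) = j2980 Ω
Parallel: Z = Z₁Z₂/(Z₁+Z₂), |Z| = 1150 Ω, ∠Z = 22.7°
|Y| = 1/|Z| = 867 μS

867 μS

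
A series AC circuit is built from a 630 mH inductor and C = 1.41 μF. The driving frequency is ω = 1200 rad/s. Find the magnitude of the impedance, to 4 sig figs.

165.0 Ω

X_L = ωL = 756.0 Ω
X_C = 1/(ωC) = 591.0 Ω
Net reactance X = X_L − X_C = 165.0 Ω
Z = j165.0 Ω
|Z| = √(0² + 165.0²) = 165.0 Ω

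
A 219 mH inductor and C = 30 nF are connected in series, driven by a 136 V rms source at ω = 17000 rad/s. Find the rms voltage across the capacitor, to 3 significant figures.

151 V

X_L = ωL = 3720 Ω
X_C = 1/(ωC) = 1960 Ω
Net reactance X = X_L − X_C = 1760 Ω
Z = j1760 Ω
|Z| = √(0² + 1760²) = 1760 Ω
I = V/|Z| = 77.2 mA
V_C = I·|Z_C| = 0.0772 × 1960 = 151 V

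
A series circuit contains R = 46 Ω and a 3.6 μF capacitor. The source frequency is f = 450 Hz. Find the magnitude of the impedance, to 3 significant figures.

ω = 2πf = 2827 rad/s
X_C = 1/(ωC) = 98.2 Ω
Z = 46.0 − j98.2 Ω
|Z| = √(46.0² + 98.2²) = 108 Ω

108 Ω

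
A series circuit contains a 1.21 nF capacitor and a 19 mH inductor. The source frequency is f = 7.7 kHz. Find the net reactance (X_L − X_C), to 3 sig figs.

ω = 2πf = 48380 rad/s
X_L = ωL = 919 Ω
X_C = 1/(ωC) = 17100 Ω
X = 919 − 17100 = -16200 Ω

-16200 Ω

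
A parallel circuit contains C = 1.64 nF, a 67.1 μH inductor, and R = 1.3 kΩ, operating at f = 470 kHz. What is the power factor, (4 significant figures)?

0.9667

ω = 2πf = 2.953e+06 rad/s
X_L = ωL = 198.2 Ω
X_C = 1/(ωC) = 206.5 Ω
Parallel: admittances add. Y = 1/R + 1/(jωL) + jωC
Y = (0.0007692 − j0.0002035) S
|Y| = 0.0007957 S → |Z| = 1/|Y| = 1257 Ω, ∠Z = −∠Y = 14.82°
cos φ = cos(14.82°) = 0.9667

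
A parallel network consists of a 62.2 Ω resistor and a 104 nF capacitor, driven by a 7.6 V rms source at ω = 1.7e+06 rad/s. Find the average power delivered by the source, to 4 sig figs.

928.6 mW

X_C = 1/(ωC) = 5.656 Ω
Parallel: admittances add. Y = 1/R + jωC
Y = (0.01608 + j0.1768) S
|Y| = 0.1775 S → |Z| = 1/|Y| = 5.633 Ω, ∠Z = −∠Y = -84.80°
I = V/|Z| = 1.349 A
P = VI cos φ = 7.6 × 1.349 × cos(-84.80°) = 928.6 mW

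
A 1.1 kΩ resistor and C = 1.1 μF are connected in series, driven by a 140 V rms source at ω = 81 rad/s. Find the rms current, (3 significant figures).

X_C = 1/(ωC) = 11200 Ω
Z = 1100 − j11200 Ω
|Z| = √(1100² + 11200²) = 11300 Ω
I = V/|Z| = 140/11300 = 12.4 mA

12.4 mA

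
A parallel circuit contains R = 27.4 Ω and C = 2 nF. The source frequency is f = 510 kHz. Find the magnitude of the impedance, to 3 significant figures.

27.0 Ω

ω = 2πf = 3.204e+06 rad/s
X_C = 1/(ωC) = 156 Ω
Parallel: admittances add. Y = 1/R + jωC
Y = (0.0365 + j0.00641) S
|Y| = 0.0371 S → |Z| = 1/|Y| = 27.0 Ω, ∠Z = −∠Y = -9.96°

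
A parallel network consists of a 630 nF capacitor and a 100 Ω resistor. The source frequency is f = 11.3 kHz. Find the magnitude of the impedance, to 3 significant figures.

21.8 Ω

ω = 2πf = 71000 rad/s
X_C = 1/(ωC) = 22.4 Ω
Parallel: admittances add. Y = 1/R + jωC
Y = (0.0100 + j0.0447) S
|Y| = 0.0458 S → |Z| = 1/|Y| = 21.8 Ω, ∠Z = −∠Y = -77.4°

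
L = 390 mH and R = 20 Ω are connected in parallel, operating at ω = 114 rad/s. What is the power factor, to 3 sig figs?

0.912

X_L = ωL = 44.5 Ω
Parallel: admittances add. Y = 1/R + 1/(jωL)
Y = (0.0500 − j0.0225) S
|Y| = 0.0548 S → |Z| = 1/|Y| = 18.2 Ω, ∠Z = −∠Y = 24.2°
cos φ = cos(24.2°) = 0.912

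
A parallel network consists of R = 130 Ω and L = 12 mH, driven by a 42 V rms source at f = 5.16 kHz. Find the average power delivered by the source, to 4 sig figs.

13.57 W

ω = 2πf = 32420 rad/s
X_L = ωL = 389.1 Ω
Parallel: admittances add. Y = 1/R + 1/(jωL)
Y = (0.007692 − j0.002570) S
|Y| = 0.008110 S → |Z| = 1/|Y| = 123.3 Ω, ∠Z = −∠Y = 18.48°
I = V/|Z| = 340.6 mA
P = VI cos φ = 42 × 0.3406 × cos(18.48°) = 13.57 W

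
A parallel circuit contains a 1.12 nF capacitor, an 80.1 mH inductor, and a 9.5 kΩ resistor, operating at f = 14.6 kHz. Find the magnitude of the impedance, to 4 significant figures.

ω = 2πf = 91730 rad/s
X_L = ωL = 7348 Ω
X_C = 1/(ωC) = 9733 Ω
Parallel: admittances add. Y = 1/R + 1/(jωL) + jωC
Y = (0.0001053 − j3.335e-05) S
|Y| = 0.0001104 S → |Z| = 1/|Y| = 9056 Ω, ∠Z = −∠Y = 17.58°

9056 Ω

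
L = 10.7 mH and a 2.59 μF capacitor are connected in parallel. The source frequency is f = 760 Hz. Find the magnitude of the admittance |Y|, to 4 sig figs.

ω = 2πf = 4775 rad/s
X_L = ωL = 51.09 Ω
X_C = 1/(ωC) = 80.85 Ω
Parallel: admittances add. Y = 1/(jωL) + jωC
Y = (0 − j0.007204) S
|Y| = 0.007204 S → |Z| = 1/|Y| = 138.8 Ω, ∠Z = −∠Y = 90.00°

7.204 mS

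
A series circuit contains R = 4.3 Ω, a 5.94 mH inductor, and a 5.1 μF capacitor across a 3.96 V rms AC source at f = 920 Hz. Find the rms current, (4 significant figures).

916.7 mA

ω = 2πf = 5781 rad/s
X_L = ωL = 34.34 Ω
X_C = 1/(ωC) = 33.92 Ω
Net reactance X = X_L − X_C = 0.4159 Ω
Z = 4.300 + j0.4159 Ω
|Z| = √(4.300² + 0.4159²) = 4.320 Ω
I = V/|Z| = 3.96/4.320 = 916.7 mA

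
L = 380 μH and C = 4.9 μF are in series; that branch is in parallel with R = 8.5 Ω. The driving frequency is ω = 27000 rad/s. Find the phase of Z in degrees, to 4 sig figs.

X_L = ωL = 10.26 Ω
X_C = 1/(ωC) = 7.559 Ω
Branch 1: Z₁ = R = 8.500 Ω
Branch 2 (series LC): Z₂ = j(X_L − X_C) = j2.701 Ω
Parallel: Z = Z₁Z₂/(Z₁+Z₂), |Z| = 2.575 Ω, ∠Z = 72.37°

72.37°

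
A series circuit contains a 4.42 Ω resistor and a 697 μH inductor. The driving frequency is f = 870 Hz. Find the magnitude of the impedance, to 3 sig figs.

ω = 2πf = 5466 rad/s
X_L = ωL = 3.81 Ω
Z = 4.42 + j3.81 Ω
|Z| = √(4.42² + 3.81²) = 5.84 Ω

5.84 Ω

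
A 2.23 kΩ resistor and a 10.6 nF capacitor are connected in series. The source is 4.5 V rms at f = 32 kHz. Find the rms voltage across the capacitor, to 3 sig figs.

ω = 2πf = 201100 rad/s
X_C = 1/(ωC) = 469 Ω
Z = 2230 − j469 Ω
|Z| = √(2230² + 469²) = 2280 Ω
I = V/|Z| = 1.97 mA
V_C = I·|Z_C| = 0.00197 × 469 = 0.927 V

0.927 V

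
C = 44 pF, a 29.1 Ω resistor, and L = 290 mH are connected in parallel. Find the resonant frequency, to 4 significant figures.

ω₀ = 1/√(LC) = 1/√(0.29 × 4.4e-11) = 279900 rad/s
f₀ = ω₀/(2π) = 44.55 kHz

44.55 kHz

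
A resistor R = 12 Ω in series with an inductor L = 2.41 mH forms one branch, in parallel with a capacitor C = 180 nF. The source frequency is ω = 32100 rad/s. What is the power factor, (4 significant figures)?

X_L = ωL = 77.36 Ω
X_C = 1/(ωC) = 173.1 Ω
Branch 1 (R+jX_L): Z₁ = 12.00 + j77.36 Ω, |Z₁| = 78.29 Ω
Branch 2 (−jX_C): Z₂ = −j173.1 Ω
Parallel: Z = Z₁Z₂/(Z₁+Z₂), |Z| = 140.5 Ω, ∠Z = 74.04°
cos φ = cos(74.04°) = 0.2750

0.2750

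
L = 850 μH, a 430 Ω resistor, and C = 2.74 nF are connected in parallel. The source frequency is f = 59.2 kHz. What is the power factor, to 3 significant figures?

0.735

ω = 2πf = 372000 rad/s
X_L = ωL = 316 Ω
X_C = 1/(ωC) = 981 Ω
Parallel: admittances add. Y = 1/R + 1/(jωL) + jωC
Y = (0.00233 − j0.00214) S
|Y| = 0.00316 S → |Z| = 1/|Y| = 316 Ω, ∠Z = −∠Y = 42.7°
cos φ = cos(42.7°) = 0.735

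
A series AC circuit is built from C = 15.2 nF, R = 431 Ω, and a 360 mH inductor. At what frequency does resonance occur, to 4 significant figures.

ω₀ = 1/√(LC) = 1/√(0.36 × 1.52e-08) = 13520 rad/s
f₀ = ω₀/(2π) = 2.152 kHz

2.152 kHz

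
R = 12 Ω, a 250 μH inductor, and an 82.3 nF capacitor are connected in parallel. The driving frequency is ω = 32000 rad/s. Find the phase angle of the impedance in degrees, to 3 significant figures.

X_L = ωL = 8.00 Ω
X_C = 1/(ωC) = 380 Ω
Parallel: admittances add. Y = 1/R + 1/(jωL) + jωC
Y = (0.0833 − j0.122) S
|Y| = 0.148 S → |Z| = 1/|Y| = 6.75 Ω, ∠Z = −∠Y = 55.7°

55.7°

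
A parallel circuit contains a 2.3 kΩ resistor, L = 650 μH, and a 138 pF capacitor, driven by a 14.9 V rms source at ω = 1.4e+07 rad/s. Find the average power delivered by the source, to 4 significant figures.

96.53 mW

X_L = ωL = 9100 Ω
X_C = 1/(ωC) = 517.6 Ω
Parallel: admittances add. Y = 1/R + 1/(jωL) + jωC
Y = (0.0004348 + j0.001822) S
|Y| = 0.001873 S → |Z| = 1/|Y| = 533.8 Ω, ∠Z = −∠Y = -76.58°
I = V/|Z| = 27.91 mA
P = VI cos φ = 14.9 × 0.02791 × cos(-76.58°) = 96.53 mW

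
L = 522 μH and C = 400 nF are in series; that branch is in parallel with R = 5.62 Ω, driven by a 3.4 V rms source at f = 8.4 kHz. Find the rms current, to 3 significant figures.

ω = 2πf = 52780 rad/s
X_L = ωL = 27.6 Ω
X_C = 1/(ωC) = 47.4 Ω
Branch 1: Z₁ = R = 5.62 Ω
Branch 2 (series LC): Z₂ = j(X_L − X_C) = −j19.8 Ω
Parallel: Z = Z₁Z₂/(Z₁+Z₂), |Z| = 5.41 Ω, ∠Z = -15.8°
I = V/|Z| = 3.4/5.41 = 629 mA

629 mA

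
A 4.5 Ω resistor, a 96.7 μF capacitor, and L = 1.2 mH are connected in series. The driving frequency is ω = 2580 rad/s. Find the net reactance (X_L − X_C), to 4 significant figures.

-0.9122 Ω

X_L = ωL = 3.096 Ω
X_C = 1/(ωC) = 4.008 Ω
X = 3.096 − 4.008 = -0.9122 Ω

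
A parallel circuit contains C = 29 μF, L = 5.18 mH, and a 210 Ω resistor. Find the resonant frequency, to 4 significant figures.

ω₀ = 1/√(LC) = 1/√(0.00518 × 2.9e-05) = 2580 rad/s
f₀ = ω₀/(2π) = 410.6 Hz

410.6 Hz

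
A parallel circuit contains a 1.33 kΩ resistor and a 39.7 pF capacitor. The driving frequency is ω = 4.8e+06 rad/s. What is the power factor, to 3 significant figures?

X_C = 1/(ωC) = 5250 Ω
Parallel: admittances add. Y = 1/R + jωC
Y = (0.000752 + j0.000191) S
|Y| = 0.000776 S → |Z| = 1/|Y| = 1290 Ω, ∠Z = −∠Y = -14.2°
cos φ = cos(-14.2°) = 0.969

0.969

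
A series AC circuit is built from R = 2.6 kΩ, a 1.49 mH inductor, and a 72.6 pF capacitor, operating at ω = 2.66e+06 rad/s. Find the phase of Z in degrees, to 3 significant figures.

X_L = ωL = 3960 Ω
X_C = 1/(ωC) = 5180 Ω
Net reactance X = X_L − X_C = -1210 Ω
Z = 2600 − j1210 Ω
|Z| = √(2600² + 1210²) = 2870 Ω
∠Z = arctan(-1210/2600) = -25.0°

-25.0°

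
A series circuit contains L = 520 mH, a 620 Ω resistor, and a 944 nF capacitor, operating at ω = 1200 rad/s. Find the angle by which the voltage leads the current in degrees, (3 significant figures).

X_L = ωL = 624 Ω
X_C = 1/(ωC) = 883 Ω
Net reactance X = X_L − X_C = -259 Ω
Z = 620 − j259 Ω
|Z| = √(620² + 259²) = 672 Ω
∠Z = arctan(-259/620) = -22.7°

-22.7°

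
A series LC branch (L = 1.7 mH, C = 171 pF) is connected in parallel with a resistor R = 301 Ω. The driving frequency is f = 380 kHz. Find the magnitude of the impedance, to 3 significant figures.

296 Ω

ω = 2πf = 2.388e+06 rad/s
X_L = ωL = 4060 Ω
X_C = 1/(ωC) = 2450 Ω
Branch 1: Z₁ = R = 301 Ω
Branch 2 (series LC): Z₂ = j(X_L − X_C) = j1610 Ω
Parallel: Z = Z₁Z₂/(Z₁+Z₂), |Z| = 296 Ω, ∠Z = 10.6°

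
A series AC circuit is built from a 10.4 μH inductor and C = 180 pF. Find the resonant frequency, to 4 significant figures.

3.678 MHz

ω₀ = 1/√(LC) = 1/√(1.04e-05 × 1.8e-10) = 2.311e+07 rad/s
f₀ = ω₀/(2π) = 3.678 MHz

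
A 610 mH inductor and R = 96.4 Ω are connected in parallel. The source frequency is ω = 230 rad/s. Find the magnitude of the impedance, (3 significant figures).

79.5 Ω

X_L = ωL = 140 Ω
Parallel: admittances add. Y = 1/R + 1/(jωL)
Y = (0.0104 − j0.00713) S
|Y| = 0.0126 S → |Z| = 1/|Y| = 79.5 Ω, ∠Z = −∠Y = 34.5°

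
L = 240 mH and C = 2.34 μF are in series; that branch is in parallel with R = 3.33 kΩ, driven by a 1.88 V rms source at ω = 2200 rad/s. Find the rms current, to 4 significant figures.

5.661 mA

X_L = ωL = 528.0 Ω
X_C = 1/(ωC) = 194.3 Ω
Branch 1: Z₁ = R = 3330 Ω
Branch 2 (series LC): Z₂ = j(X_L − X_C) = j333.7 Ω
Parallel: Z = Z₁Z₂/(Z₁+Z₂), |Z| = 332.1 Ω, ∠Z = 84.28°
I = V/|Z| = 1.88/332.1 = 5.661 mA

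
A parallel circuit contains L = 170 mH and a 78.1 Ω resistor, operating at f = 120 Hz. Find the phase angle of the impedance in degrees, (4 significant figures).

ω = 2πf = 754.0 rad/s
X_L = ωL = 128.2 Ω
Parallel: admittances add. Y = 1/R + 1/(jωL)
Y = (0.01280 − j0.007802) S
|Y| = 0.01499 S → |Z| = 1/|Y| = 66.69 Ω, ∠Z = −∠Y = 31.35°

31.35°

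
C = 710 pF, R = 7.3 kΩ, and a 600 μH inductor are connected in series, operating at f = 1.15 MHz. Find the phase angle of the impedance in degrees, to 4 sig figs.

29.56°

ω = 2πf = 7.226e+06 rad/s
X_L = ωL = 4335 Ω
X_C = 1/(ωC) = 194.9 Ω
Net reactance X = X_L − X_C = 4140 Ω
Z = 7300 + j4140 Ω
|Z| = √(7300² + 4140²) = 8392 Ω
∠Z = arctan(4140/7300) = 29.56°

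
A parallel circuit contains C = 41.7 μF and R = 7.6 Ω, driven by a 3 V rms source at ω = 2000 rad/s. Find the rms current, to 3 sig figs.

X_C = 1/(ωC) = 12.0 Ω
Parallel: admittances add. Y = 1/R + jωC
Y = (0.132 + j0.0834) S
|Y| = 0.156 S → |Z| = 1/|Y| = 6.42 Ω, ∠Z = −∠Y = -32.4°
I = V/|Z| = 3/6.42 = 467 mA

467 mA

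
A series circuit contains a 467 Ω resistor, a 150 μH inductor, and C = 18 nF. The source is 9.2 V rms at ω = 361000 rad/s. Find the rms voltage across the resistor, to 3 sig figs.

9.00 V

X_L = ωL = 54.1 Ω
X_C = 1/(ωC) = 154 Ω
Net reactance X = X_L − X_C = -99.7 Ω
Z = 467 − j99.7 Ω
|Z| = √(467² + 99.7²) = 478 Ω
I = V/|Z| = 19.3 mA
V_R = I·|Z_R| = 0.0193 × 467 = 9.00 V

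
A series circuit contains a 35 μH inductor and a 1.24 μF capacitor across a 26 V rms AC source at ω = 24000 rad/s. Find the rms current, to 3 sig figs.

794 mA

X_L = ωL = 0.840 Ω
X_C = 1/(ωC) = 33.6 Ω
Net reactance X = X_L − X_C = -32.8 Ω
Z = − j32.8 Ω
|Z| = √(0² + 32.8²) = 32.8 Ω
I = V/|Z| = 26/32.8 = 794 mA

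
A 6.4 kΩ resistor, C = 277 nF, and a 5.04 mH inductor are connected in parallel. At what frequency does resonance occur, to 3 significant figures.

ω₀ = 1/√(LC) = 1/√(0.00504 × 2.77e-07) = 26760 rad/s
f₀ = ω₀/(2π) = 4.26 kHz

4.26 kHz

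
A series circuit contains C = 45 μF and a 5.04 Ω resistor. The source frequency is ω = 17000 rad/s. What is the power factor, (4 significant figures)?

0.9680

X_C = 1/(ωC) = 1.307 Ω
Z = 5.040 − j1.307 Ω
|Z| = √(5.040² + 1.307²) = 5.207 Ω
∠Z = arctan(-1.307/5.040) = -14.54°
cos φ = cos(-14.54°) = 0.9680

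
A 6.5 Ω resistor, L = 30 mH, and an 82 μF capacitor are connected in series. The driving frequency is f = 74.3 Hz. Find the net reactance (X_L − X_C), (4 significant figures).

-12.12 Ω

ω = 2πf = 466.8 rad/s
X_L = ωL = 14.01 Ω
X_C = 1/(ωC) = 26.12 Ω
X = 14.01 − 26.12 = -12.12 Ω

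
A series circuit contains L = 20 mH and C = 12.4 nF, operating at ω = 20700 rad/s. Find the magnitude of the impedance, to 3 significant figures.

X_L = ωL = 414 Ω
X_C = 1/(ωC) = 3900 Ω
Net reactance X = X_L − X_C = -3480 Ω
Z = − j3480 Ω
|Z| = √(0² + 3480²) = 3480 Ω

3480 Ω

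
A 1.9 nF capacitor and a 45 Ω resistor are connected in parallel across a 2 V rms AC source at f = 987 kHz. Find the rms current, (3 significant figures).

50.3 mA

ω = 2πf = 6.202e+06 rad/s
X_C = 1/(ωC) = 84.9 Ω
Parallel: admittances add. Y = 1/R + jωC
Y = (0.0222 + j0.0118) S
|Y| = 0.0252 S → |Z| = 1/|Y| = 39.8 Ω, ∠Z = −∠Y = -27.9°
I = V/|Z| = 2/39.8 = 50.3 mA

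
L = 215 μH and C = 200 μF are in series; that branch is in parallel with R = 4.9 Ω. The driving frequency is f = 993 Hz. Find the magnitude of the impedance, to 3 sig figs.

0.537 Ω

ω = 2πf = 6239 rad/s
X_L = ωL = 1.34 Ω
X_C = 1/(ωC) = 0.801 Ω
Branch 1: Z₁ = R = 4.90 Ω
Branch 2 (series LC): Z₂ = j(X_L − X_C) = j0.540 Ω
Parallel: Z = Z₁Z₂/(Z₁+Z₂), |Z| = 0.537 Ω, ∠Z = 83.7°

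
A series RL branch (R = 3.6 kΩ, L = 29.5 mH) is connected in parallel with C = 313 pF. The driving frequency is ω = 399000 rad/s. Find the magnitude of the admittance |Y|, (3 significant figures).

X_L = ωL = 11800 Ω
X_C = 1/(ωC) = 8010 Ω
Branch 1 (R+jX_L): Z₁ = 3600 + j11800 Ω, |Z₁| = 12300 Ω
Branch 2 (−jX_C): Z₂ = −j8010 Ω
Parallel: Z = Z₁Z₂/(Z₁+Z₂), |Z| = 18900 Ω, ∠Z = -63.3°
|Y| = 1/|Z| = 52.8 μS

52.8 μS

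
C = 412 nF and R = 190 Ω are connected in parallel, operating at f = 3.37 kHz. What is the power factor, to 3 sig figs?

ω = 2πf = 21170 rad/s
X_C = 1/(ωC) = 115 Ω
Parallel: admittances add. Y = 1/R + jωC
Y = (0.00526 + j0.00872) S
|Y| = 0.0102 S → |Z| = 1/|Y| = 98.1 Ω, ∠Z = −∠Y = -58.9°
cos φ = cos(-58.9°) = 0.517

0.517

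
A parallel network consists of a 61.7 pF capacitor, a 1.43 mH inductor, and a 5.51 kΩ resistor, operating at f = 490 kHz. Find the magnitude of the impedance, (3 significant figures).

5400 Ω

ω = 2πf = 3.079e+06 rad/s
X_L = ωL = 4400 Ω
X_C = 1/(ωC) = 5260 Ω
Parallel: admittances add. Y = 1/R + 1/(jωL) + jωC
Y = (0.000181 − j3.72e-05) S
|Y| = 0.000185 S → |Z| = 1/|Y| = 5400 Ω, ∠Z = −∠Y = 11.6°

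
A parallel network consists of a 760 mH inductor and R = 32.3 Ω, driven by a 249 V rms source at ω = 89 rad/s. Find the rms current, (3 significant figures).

X_L = ωL = 67.6 Ω
Parallel: admittances add. Y = 1/R + 1/(jωL)
Y = (0.0310 − j0.0148) S
|Y| = 0.0343 S → |Z| = 1/|Y| = 29.1 Ω, ∠Z = −∠Y = 25.5°
I = V/|Z| = 249/29.1 = 8.54 A

8.54 A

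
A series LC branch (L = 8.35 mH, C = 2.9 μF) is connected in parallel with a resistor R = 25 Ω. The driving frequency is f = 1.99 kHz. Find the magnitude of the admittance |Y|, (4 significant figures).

42.06 mS

ω = 2πf = 12500 rad/s
X_L = ωL = 104.4 Ω
X_C = 1/(ωC) = 27.58 Ω
Branch 1: Z₁ = R = 25.00 Ω
Branch 2 (series LC): Z₂ = j(X_L − X_C) = j76.83 Ω
Parallel: Z = Z₁Z₂/(Z₁+Z₂), |Z| = 23.77 Ω, ∠Z = 18.03°
|Y| = 1/|Z| = 42.06 mS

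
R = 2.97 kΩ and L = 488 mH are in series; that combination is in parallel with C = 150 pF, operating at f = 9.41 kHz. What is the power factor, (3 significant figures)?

0.138

ω = 2πf = 59120 rad/s
X_L = ωL = 28900 Ω
X_C = 1/(ωC) = 113000 Ω
Branch 1 (R+jX_L): Z₁ = 2970 + j28900 Ω, |Z₁| = 29000 Ω
Branch 2 (−jX_C): Z₂ = −j113000 Ω
Parallel: Z = Z₁Z₂/(Z₁+Z₂), |Z| = 39000 Ω, ∠Z = 82.1°
cos φ = cos(82.1°) = 0.138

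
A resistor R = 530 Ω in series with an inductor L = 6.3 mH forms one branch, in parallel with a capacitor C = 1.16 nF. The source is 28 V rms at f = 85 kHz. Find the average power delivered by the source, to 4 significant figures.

35.82 mW

ω = 2πf = 534100 rad/s
X_L = ωL = 3365 Ω
X_C = 1/(ωC) = 1614 Ω
Branch 1 (R+jX_L): Z₁ = 530.0 + j3365 Ω, |Z₁| = 3406 Ω
Branch 2 (−jX_C): Z₂ = −j1614 Ω
Parallel: Z = Z₁Z₂/(Z₁+Z₂), |Z| = 3006 Ω, ∠Z = -82.11°
I = V/|Z| = 9.315 mA
P = VI cos φ = 28 × 0.009315 × cos(-82.11°) = 35.82 mW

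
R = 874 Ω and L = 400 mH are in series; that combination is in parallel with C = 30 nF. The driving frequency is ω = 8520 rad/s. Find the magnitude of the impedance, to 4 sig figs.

X_L = ωL = 3408 Ω
X_C = 1/(ωC) = 3912 Ω
Branch 1 (R+jX_L): Z₁ = 874.0 + j3408 Ω, |Z₁| = 3518 Ω
Branch 2 (−jX_C): Z₂ = −j3912 Ω
Parallel: Z = Z₁Z₂/(Z₁+Z₂), |Z| = 13640 Ω, ∠Z = 15.60°

13640 Ω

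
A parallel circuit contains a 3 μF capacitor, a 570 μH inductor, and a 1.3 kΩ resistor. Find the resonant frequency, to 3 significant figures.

ω₀ = 1/√(LC) = 1/√(0.00057 × 3e-06) = 24180 rad/s
f₀ = ω₀/(2π) = 3.85 kHz

3.85 kHz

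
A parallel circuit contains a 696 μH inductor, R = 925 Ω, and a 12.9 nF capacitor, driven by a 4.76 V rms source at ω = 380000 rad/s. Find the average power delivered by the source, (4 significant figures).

X_L = ωL = 264.5 Ω
X_C = 1/(ωC) = 204.0 Ω
Parallel: admittances add. Y = 1/R + 1/(jωL) + jωC
Y = (0.001081 + j0.001121) S
|Y| = 0.001557 S → |Z| = 1/|Y| = 642.1 Ω, ∠Z = −∠Y = -46.04°
I = V/|Z| = 7.413 mA
P = VI cos φ = 4.76 × 0.007413 × cos(-46.04°) = 24.49 mW

24.49 mW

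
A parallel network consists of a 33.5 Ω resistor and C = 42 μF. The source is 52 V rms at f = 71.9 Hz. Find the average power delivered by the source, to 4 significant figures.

ω = 2πf = 451.8 rad/s
X_C = 1/(ωC) = 52.70 Ω
Parallel: admittances add. Y = 1/R + jωC
Y = (0.02985 + j0.01897) S
|Y| = 0.03537 S → |Z| = 1/|Y| = 28.27 Ω, ∠Z = −∠Y = -32.44°
I = V/|Z| = 1.839 A
P = VI cos φ = 52 × 1.839 × cos(-32.44°) = 80.72 W

80.72 W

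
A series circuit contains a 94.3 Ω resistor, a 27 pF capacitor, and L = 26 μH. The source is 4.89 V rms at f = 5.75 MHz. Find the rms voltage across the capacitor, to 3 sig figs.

39.3 V

ω = 2πf = 3.613e+07 rad/s
X_L = ωL = 939 Ω
X_C = 1/(ωC) = 1030 Ω
Net reactance X = X_L − X_C = -85.8 Ω
Z = 94.3 − j85.8 Ω
|Z| = √(94.3² + 85.8²) = 128 Ω
I = V/|Z| = 38.4 mA
V_C = I·|Z_C| = 0.0384 × 1030 = 39.3 V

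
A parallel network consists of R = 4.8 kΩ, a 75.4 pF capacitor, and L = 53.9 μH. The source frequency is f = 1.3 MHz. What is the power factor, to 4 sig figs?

0.1249

ω = 2πf = 8.168e+06 rad/s
X_L = ωL = 440.3 Ω
X_C = 1/(ωC) = 1624 Ω
Parallel: admittances add. Y = 1/R + 1/(jωL) + jωC
Y = (0.0002083 − j0.001655) S
|Y| = 0.001669 S → |Z| = 1/|Y| = 599.3 Ω, ∠Z = −∠Y = 82.83°
cos φ = cos(82.83°) = 0.1249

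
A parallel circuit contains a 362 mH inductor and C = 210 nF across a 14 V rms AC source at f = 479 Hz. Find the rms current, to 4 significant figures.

4.002 mA

ω = 2πf = 3010 rad/s
X_L = ωL = 1089 Ω
X_C = 1/(ωC) = 1582 Ω
Parallel: admittances add. Y = 1/(jωL) + jωC
Y = (0 − j0.0002858) S
|Y| = 0.0002858 S → |Z| = 1/|Y| = 3499 Ω, ∠Z = −∠Y = 90.00°
I = V/|Z| = 14/3499 = 4.002 mA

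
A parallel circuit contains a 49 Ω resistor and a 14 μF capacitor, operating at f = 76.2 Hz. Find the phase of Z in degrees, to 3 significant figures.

ω = 2πf = 478.8 rad/s
X_C = 1/(ωC) = 149 Ω
Parallel: admittances add. Y = 1/R + jωC
Y = (0.0204 + j0.00670) S
|Y| = 0.0215 S → |Z| = 1/|Y| = 46.6 Ω, ∠Z = −∠Y = -18.2°

-18.2°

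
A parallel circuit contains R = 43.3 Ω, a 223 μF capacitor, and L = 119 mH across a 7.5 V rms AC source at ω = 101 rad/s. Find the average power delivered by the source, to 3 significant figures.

X_L = ωL = 12.0 Ω
X_C = 1/(ωC) = 44.4 Ω
Parallel: admittances add. Y = 1/R + 1/(jωL) + jωC
Y = (0.0231 − j0.0607) S
|Y| = 0.0649 S → |Z| = 1/|Y| = 15.4 Ω, ∠Z = −∠Y = 69.2°
I = V/|Z| = 487 mA
P = VI cos φ = 7.5 × 0.487 × cos(69.2°) = 1.30 W

1.30 W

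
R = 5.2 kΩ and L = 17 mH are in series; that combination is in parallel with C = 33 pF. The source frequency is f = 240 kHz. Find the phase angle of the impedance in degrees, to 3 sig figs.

ω = 2πf = 1.508e+06 rad/s
X_L = ωL = 25600 Ω
X_C = 1/(ωC) = 20100 Ω
Branch 1 (R+jX_L): Z₁ = 5200 + j25600 Ω, |Z₁| = 26200 Ω
Branch 2 (−jX_C): Z₂ = −j20100 Ω
Parallel: Z = Z₁Z₂/(Z₁+Z₂), |Z| = 69200 Ω, ∠Z = -58.3°

-58.3°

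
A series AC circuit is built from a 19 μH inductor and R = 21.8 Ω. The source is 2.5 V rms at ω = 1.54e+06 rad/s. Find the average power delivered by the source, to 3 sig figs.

102 mW

X_L = ωL = 29.3 Ω
Z = 21.8 + j29.3 Ω
|Z| = √(21.8² + 29.3²) = 36.5 Ω
∠Z = arctan(29.3/21.8) = 53.3°
I = V/|Z| = 68.5 mA
P = VI cos φ = 2.5 × 0.0685 × cos(53.3°) = 102 mW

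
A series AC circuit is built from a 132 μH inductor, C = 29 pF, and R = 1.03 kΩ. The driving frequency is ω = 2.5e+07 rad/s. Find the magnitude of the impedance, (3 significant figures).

X_L = ωL = 3300 Ω
X_C = 1/(ωC) = 1380 Ω
Net reactance X = X_L − X_C = 1920 Ω
Z = 1030 + j1920 Ω
|Z| = √(1030² + 1920²) = 2180 Ω

2180 Ω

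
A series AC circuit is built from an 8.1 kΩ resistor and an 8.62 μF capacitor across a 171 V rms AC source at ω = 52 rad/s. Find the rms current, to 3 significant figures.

20.4 mA

X_C = 1/(ωC) = 2230 Ω
Z = 8100 − j2230 Ω
|Z| = √(8100² + 2230²) = 8400 Ω
I = V/|Z| = 171/8400 = 20.4 mA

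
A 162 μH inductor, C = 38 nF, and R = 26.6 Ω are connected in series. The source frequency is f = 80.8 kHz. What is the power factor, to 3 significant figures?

ω = 2πf = 507700 rad/s
X_L = ωL = 82.2 Ω
X_C = 1/(ωC) = 51.8 Ω
Net reactance X = X_L − X_C = 30.4 Ω
Z = 26.6 + j30.4 Ω
|Z| = √(26.6² + 30.4²) = 40.4 Ω
∠Z = arctan(30.4/26.6) = 48.8°
cos φ = cos(48.8°) = 0.658

0.658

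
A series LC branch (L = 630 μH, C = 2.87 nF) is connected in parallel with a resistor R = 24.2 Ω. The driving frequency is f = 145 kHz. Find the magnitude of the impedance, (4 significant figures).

24.01 Ω

ω = 2πf = 911100 rad/s
X_L = ωL = 574.0 Ω
X_C = 1/(ωC) = 382.4 Ω
Branch 1: Z₁ = R = 24.20 Ω
Branch 2 (series LC): Z₂ = j(X_L − X_C) = j191.5 Ω
Parallel: Z = Z₁Z₂/(Z₁+Z₂), |Z| = 24.01 Ω, ∠Z = 7.201°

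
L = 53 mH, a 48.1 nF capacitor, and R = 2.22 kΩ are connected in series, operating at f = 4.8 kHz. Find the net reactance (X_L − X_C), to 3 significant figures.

ω = 2πf = 30160 rad/s
X_L = ωL = 1600 Ω
X_C = 1/(ωC) = 689 Ω
X = 1600 − 689 = 909 Ω

909 Ω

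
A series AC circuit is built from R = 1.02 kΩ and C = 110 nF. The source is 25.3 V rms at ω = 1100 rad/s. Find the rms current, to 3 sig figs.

X_C = 1/(ωC) = 8260 Ω
Z = 1020 − j8260 Ω
|Z| = √(1020² + 8260²) = 8330 Ω
I = V/|Z| = 25.3/8330 = 3.04 mA

3.04 mA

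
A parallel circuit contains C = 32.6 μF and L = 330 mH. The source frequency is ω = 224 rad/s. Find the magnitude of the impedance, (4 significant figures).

160.6 Ω

X_L = ωL = 73.92 Ω
X_C = 1/(ωC) = 136.9 Ω
Parallel: admittances add. Y = 1/(jωL) + jωC
Y = (0 − j0.006226) S
|Y| = 0.006226 S → |Z| = 1/|Y| = 160.6 Ω, ∠Z = −∠Y = 90.00°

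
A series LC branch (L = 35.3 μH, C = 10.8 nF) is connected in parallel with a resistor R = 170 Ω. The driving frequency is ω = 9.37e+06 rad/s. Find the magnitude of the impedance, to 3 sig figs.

150 Ω

X_L = ωL = 331 Ω
X_C = 1/(ωC) = 9.88 Ω
Branch 1: Z₁ = R = 170 Ω
Branch 2 (series LC): Z₂ = j(X_L − X_C) = j321 Ω
Parallel: Z = Z₁Z₂/(Z₁+Z₂), |Z| = 150 Ω, ∠Z = 27.9°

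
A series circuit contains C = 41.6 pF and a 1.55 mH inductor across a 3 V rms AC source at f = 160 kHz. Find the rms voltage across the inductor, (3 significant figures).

ω = 2πf = 1.005e+06 rad/s
X_L = ωL = 1560 Ω
X_C = 1/(ωC) = 23900 Ω
Net reactance X = X_L − X_C = -22400 Ω
Z = − j22400 Ω
|Z| = √(0² + 22400²) = 22400 Ω
I = V/|Z| = 134 μA
V_L = I·|Z_L| = 0.000134 × 1560 = 0.209 V

0.209 V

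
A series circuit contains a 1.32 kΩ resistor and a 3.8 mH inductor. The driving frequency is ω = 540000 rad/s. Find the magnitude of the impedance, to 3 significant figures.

2440 Ω

X_L = ωL = 2050 Ω
Z = 1320 + j2050 Ω
|Z| = √(1320² + 2050²) = 2440 Ω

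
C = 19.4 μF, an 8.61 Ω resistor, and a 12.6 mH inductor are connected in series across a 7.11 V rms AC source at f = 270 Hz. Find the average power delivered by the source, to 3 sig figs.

ω = 2πf = 1696 rad/s
X_L = ωL = 21.4 Ω
X_C = 1/(ωC) = 30.4 Ω
Net reactance X = X_L − X_C = -9.01 Ω
Z = 8.61 − j9.01 Ω
|Z| = √(8.61² + 9.01²) = 12.5 Ω
∠Z = arctan(-9.01/8.61) = -46.3°
I = V/|Z| = 571 mA
P = VI cos φ = 7.11 × 0.571 × cos(-46.3°) = 2.80 W

2.80 W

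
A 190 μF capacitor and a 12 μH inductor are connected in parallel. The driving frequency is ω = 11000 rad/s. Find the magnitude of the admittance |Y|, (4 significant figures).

5.486 S

X_L = ωL = 0.1320 Ω
X_C = 1/(ωC) = 0.4785 Ω
Parallel: admittances add. Y = 1/(jωL) + jωC
Y = (0 − j5.486) S
|Y| = 5.486 S → |Z| = 1/|Y| = 0.1823 Ω, ∠Z = −∠Y = 90.00°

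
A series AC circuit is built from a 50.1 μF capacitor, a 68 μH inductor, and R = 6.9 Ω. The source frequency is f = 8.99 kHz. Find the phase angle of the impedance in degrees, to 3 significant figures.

26.8°

ω = 2πf = 56490 rad/s
X_L = ωL = 3.84 Ω
X_C = 1/(ωC) = 0.353 Ω
Net reactance X = X_L − X_C = 3.49 Ω
Z = 6.90 + j3.49 Ω
|Z| = √(6.90² + 3.49²) = 7.73 Ω
∠Z = arctan(3.49/6.90) = 26.8°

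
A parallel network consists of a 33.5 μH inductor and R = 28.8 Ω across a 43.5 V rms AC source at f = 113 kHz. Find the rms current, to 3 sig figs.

ω = 2πf = 710000 rad/s
X_L = ωL = 23.8 Ω
Parallel: admittances add. Y = 1/R + 1/(jωL)
Y = (0.0347 − j0.0420) S
|Y| = 0.0545 S → |Z| = 1/|Y| = 18.3 Ω, ∠Z = −∠Y = 50.4°
I = V/|Z| = 43.5/18.3 = 2.37 A

2.37 A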